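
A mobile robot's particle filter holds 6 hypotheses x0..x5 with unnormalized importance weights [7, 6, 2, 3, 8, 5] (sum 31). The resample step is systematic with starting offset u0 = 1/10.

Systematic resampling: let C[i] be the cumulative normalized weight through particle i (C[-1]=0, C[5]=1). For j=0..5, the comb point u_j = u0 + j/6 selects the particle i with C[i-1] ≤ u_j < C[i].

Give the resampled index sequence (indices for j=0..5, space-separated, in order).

C = [7/31, 13/31, 15/31, 18/31, 26/31, 1]
j=0: u_0=1/10 ∈ [0, 7/31) → index 0
j=1: u_1=4/15 ∈ [7/31, 13/31) → index 1
j=2: u_2=13/30 ∈ [13/31, 15/31) → index 2
j=3: u_3=3/5 ∈ [18/31, 26/31) → index 4
j=4: u_4=23/30 ∈ [18/31, 26/31) → index 4
j=5: u_5=14/15 ∈ [26/31, 1) → index 5

0 1 2 4 4 5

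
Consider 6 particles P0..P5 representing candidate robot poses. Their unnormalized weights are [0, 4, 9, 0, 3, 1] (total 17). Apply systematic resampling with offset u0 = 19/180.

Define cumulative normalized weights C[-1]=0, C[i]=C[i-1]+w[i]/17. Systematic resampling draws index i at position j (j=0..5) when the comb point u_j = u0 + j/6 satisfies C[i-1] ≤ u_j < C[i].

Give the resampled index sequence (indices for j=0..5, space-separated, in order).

1 2 2 2 4 4

C = [0, 4/17, 13/17, 13/17, 16/17, 1]
j=0: u_0=19/180 ∈ [0, 4/17) → index 1
j=1: u_1=49/180 ∈ [4/17, 13/17) → index 2
j=2: u_2=79/180 ∈ [4/17, 13/17) → index 2
j=3: u_3=109/180 ∈ [4/17, 13/17) → index 2
j=4: u_4=139/180 ∈ [13/17, 16/17) → index 4
j=5: u_5=169/180 ∈ [13/17, 16/17) → index 4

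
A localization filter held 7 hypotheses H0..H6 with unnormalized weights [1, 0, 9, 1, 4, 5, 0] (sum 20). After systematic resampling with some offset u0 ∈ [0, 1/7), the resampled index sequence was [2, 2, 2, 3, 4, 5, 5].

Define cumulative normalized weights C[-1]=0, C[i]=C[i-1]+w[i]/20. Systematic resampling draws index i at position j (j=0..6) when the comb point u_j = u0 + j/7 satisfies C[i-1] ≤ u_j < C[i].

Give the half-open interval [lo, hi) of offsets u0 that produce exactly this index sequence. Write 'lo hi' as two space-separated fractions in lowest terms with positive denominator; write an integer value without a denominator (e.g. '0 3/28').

C = [1/20, 1/20, 1/2, 11/20, 3/4, 1, 1]
j=0 picked index 2: u0 ∈ [1/20, 1/2)
j=1 picked index 2: u0 ∈ [-13/140, 5/14)
j=2 picked index 2: u0 ∈ [-33/140, 3/14)
j=3 picked index 3: u0 ∈ [1/14, 17/140)
j=4 picked index 4: u0 ∈ [-3/140, 5/28)
j=5 picked index 5: u0 ∈ [1/28, 2/7)
j=6 picked index 5: u0 ∈ [-3/28, 1/7)
intersection: [1/14, 17/140)

1/14 17/140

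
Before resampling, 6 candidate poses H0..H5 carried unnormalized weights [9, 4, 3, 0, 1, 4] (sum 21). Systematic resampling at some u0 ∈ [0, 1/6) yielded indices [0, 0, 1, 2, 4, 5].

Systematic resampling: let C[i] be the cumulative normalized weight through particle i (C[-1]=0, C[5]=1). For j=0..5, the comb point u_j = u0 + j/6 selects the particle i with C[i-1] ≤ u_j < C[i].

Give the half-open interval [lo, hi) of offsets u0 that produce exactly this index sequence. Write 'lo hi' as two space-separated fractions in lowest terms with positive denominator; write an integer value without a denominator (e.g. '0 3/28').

C = [3/7, 13/21, 16/21, 16/21, 17/21, 1]
j=0 picked index 0: u0 ∈ [0, 3/7)
j=1 picked index 0: u0 ∈ [-1/6, 11/42)
j=2 picked index 1: u0 ∈ [2/21, 2/7)
j=3 picked index 2: u0 ∈ [5/42, 11/42)
j=4 picked index 4: u0 ∈ [2/21, 1/7)
j=5 picked index 5: u0 ∈ [-1/42, 1/6)
intersection: [5/42, 1/7)

5/42 1/7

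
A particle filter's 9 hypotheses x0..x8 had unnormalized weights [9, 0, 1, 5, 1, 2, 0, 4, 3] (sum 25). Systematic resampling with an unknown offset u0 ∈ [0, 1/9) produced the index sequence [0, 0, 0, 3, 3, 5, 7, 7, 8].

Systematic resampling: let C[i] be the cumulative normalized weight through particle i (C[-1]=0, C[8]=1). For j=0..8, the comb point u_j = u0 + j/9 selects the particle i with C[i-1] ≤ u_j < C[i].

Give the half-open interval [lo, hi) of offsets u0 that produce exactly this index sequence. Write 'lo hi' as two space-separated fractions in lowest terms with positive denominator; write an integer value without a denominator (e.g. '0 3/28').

C = [9/25, 9/25, 2/5, 3/5, 16/25, 18/25, 18/25, 22/25, 1]
j=0 picked index 0: u0 ∈ [0, 9/25)
j=1 picked index 0: u0 ∈ [-1/9, 56/225)
j=2 picked index 0: u0 ∈ [-2/9, 31/225)
j=3 picked index 3: u0 ∈ [1/15, 4/15)
j=4 picked index 3: u0 ∈ [-2/45, 7/45)
j=5 picked index 5: u0 ∈ [19/225, 37/225)
j=6 picked index 7: u0 ∈ [4/75, 16/75)
j=7 picked index 7: u0 ∈ [-13/225, 23/225)
j=8 picked index 8: u0 ∈ [-2/225, 1/9)
intersection: [19/225, 23/225)

19/225 23/225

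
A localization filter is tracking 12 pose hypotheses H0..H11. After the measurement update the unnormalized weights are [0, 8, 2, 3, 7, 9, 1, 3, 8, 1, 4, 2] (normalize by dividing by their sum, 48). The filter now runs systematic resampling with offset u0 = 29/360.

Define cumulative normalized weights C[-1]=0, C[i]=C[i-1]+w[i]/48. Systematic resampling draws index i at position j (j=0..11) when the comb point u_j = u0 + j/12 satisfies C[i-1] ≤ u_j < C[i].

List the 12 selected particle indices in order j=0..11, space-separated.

C = [0, 1/6, 5/24, 13/48, 5/12, 29/48, 5/8, 11/16, 41/48, 7/8, 23/24, 1]
j=0: u_0=29/360 ∈ [0, 1/6) → index 1
j=1: u_1=59/360 ∈ [0, 1/6) → index 1
j=2: u_2=89/360 ∈ [5/24, 13/48) → index 3
j=3: u_3=119/360 ∈ [13/48, 5/12) → index 4
j=4: u_4=149/360 ∈ [13/48, 5/12) → index 4
j=5: u_5=179/360 ∈ [5/12, 29/48) → index 5
j=6: u_6=209/360 ∈ [5/12, 29/48) → index 5
j=7: u_7=239/360 ∈ [5/8, 11/16) → index 7
j=8: u_8=269/360 ∈ [11/16, 41/48) → index 8
j=9: u_9=299/360 ∈ [11/16, 41/48) → index 8
j=10: u_10=329/360 ∈ [7/8, 23/24) → index 10
j=11: u_11=359/360 ∈ [23/24, 1) → index 11

1 1 3 4 4 5 5 7 8 8 10 11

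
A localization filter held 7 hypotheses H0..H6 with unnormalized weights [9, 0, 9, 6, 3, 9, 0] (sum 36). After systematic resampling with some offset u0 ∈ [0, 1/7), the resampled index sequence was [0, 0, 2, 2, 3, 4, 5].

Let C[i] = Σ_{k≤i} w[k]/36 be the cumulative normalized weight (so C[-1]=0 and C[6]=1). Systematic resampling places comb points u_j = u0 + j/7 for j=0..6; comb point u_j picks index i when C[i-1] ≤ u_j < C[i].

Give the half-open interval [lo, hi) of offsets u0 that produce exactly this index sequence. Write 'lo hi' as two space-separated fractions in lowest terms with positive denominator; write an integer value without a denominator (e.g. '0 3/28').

C = [1/4, 1/4, 1/2, 2/3, 3/4, 1, 1]
j=0 picked index 0: u0 ∈ [0, 1/4)
j=1 picked index 0: u0 ∈ [-1/7, 3/28)
j=2 picked index 2: u0 ∈ [-1/28, 3/14)
j=3 picked index 2: u0 ∈ [-5/28, 1/14)
j=4 picked index 3: u0 ∈ [-1/14, 2/21)
j=5 picked index 4: u0 ∈ [-1/21, 1/28)
j=6 picked index 5: u0 ∈ [-3/28, 1/7)
intersection: [0, 1/28)

0 1/28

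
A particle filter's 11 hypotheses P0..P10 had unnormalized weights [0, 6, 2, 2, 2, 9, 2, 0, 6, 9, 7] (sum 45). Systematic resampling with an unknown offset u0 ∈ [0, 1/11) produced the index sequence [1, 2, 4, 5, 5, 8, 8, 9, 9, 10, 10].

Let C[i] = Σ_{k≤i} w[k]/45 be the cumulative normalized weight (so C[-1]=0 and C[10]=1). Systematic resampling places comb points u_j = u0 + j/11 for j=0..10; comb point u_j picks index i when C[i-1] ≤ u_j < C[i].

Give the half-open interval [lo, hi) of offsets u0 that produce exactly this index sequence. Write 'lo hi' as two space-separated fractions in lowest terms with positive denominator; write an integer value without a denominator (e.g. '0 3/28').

C = [0, 2/15, 8/45, 2/9, 4/15, 7/15, 23/45, 23/45, 29/45, 38/45, 1]
j=0 picked index 1: u0 ∈ [0, 2/15)
j=1 picked index 2: u0 ∈ [7/165, 43/495)
j=2 picked index 4: u0 ∈ [4/99, 14/165)
j=3 picked index 5: u0 ∈ [-1/165, 32/165)
j=4 picked index 5: u0 ∈ [-16/165, 17/165)
j=5 picked index 8: u0 ∈ [28/495, 94/495)
j=6 picked index 8: u0 ∈ [-17/495, 49/495)
j=7 picked index 9: u0 ∈ [4/495, 103/495)
j=8 picked index 9: u0 ∈ [-41/495, 58/495)
j=9 picked index 10: u0 ∈ [13/495, 2/11)
j=10 picked index 10: u0 ∈ [-32/495, 1/11)
intersection: [28/495, 14/165)

28/495 14/165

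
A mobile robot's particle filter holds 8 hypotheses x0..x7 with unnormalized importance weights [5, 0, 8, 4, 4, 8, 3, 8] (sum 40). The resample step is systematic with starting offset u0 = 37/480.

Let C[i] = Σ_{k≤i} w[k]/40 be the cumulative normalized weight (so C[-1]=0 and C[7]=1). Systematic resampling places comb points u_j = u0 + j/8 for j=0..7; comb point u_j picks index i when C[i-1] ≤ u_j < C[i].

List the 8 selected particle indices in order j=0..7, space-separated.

C = [1/8, 1/8, 13/40, 17/40, 21/40, 29/40, 4/5, 1]
j=0: u_0=37/480 ∈ [0, 1/8) → index 0
j=1: u_1=97/480 ∈ [1/8, 13/40) → index 2
j=2: u_2=157/480 ∈ [13/40, 17/40) → index 3
j=3: u_3=217/480 ∈ [17/40, 21/40) → index 4
j=4: u_4=277/480 ∈ [21/40, 29/40) → index 5
j=5: u_5=337/480 ∈ [21/40, 29/40) → index 5
j=6: u_6=397/480 ∈ [4/5, 1) → index 7
j=7: u_7=457/480 ∈ [4/5, 1) → index 7

0 2 3 4 5 5 7 7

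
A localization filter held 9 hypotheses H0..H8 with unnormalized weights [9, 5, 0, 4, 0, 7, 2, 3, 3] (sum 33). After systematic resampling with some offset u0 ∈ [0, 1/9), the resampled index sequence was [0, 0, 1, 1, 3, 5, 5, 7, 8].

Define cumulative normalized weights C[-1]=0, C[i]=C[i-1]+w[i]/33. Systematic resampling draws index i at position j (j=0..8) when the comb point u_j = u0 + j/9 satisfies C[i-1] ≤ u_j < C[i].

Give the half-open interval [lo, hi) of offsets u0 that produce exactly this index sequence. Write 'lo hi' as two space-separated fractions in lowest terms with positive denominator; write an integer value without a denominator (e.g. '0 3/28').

C = [3/11, 14/33, 14/33, 6/11, 6/11, 25/33, 9/11, 10/11, 1]
j=0 picked index 0: u0 ∈ [0, 3/11)
j=1 picked index 0: u0 ∈ [-1/9, 16/99)
j=2 picked index 1: u0 ∈ [5/99, 20/99)
j=3 picked index 1: u0 ∈ [-2/33, 1/11)
j=4 picked index 3: u0 ∈ [-2/99, 10/99)
j=5 picked index 5: u0 ∈ [-1/99, 20/99)
j=6 picked index 5: u0 ∈ [-4/33, 1/11)
j=7 picked index 7: u0 ∈ [4/99, 13/99)
j=8 picked index 8: u0 ∈ [2/99, 1/9)
intersection: [5/99, 1/11)

5/99 1/11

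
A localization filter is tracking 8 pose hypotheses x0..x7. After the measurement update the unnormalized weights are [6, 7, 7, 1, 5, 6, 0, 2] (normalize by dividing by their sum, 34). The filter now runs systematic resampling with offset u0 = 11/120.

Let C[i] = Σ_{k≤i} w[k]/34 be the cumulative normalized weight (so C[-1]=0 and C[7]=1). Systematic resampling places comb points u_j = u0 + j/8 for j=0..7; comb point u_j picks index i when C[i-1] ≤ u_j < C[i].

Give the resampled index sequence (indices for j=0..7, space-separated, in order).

0 1 1 2 3 4 5 7

C = [3/17, 13/34, 10/17, 21/34, 13/17, 16/17, 16/17, 1]
j=0: u_0=11/120 ∈ [0, 3/17) → index 0
j=1: u_1=13/60 ∈ [3/17, 13/34) → index 1
j=2: u_2=41/120 ∈ [3/17, 13/34) → index 1
j=3: u_3=7/15 ∈ [13/34, 10/17) → index 2
j=4: u_4=71/120 ∈ [10/17, 21/34) → index 3
j=5: u_5=43/60 ∈ [21/34, 13/17) → index 4
j=6: u_6=101/120 ∈ [13/17, 16/17) → index 5
j=7: u_7=29/30 ∈ [16/17, 1) → index 7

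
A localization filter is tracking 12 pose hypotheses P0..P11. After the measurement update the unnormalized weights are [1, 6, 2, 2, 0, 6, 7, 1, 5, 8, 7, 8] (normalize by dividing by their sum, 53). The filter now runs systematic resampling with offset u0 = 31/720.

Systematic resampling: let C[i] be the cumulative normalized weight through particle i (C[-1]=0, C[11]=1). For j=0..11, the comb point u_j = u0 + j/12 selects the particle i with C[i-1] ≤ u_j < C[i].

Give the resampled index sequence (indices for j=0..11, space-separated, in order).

1 1 5 5 6 7 8 9 9 10 11 11

C = [1/53, 7/53, 9/53, 11/53, 11/53, 17/53, 24/53, 25/53, 30/53, 38/53, 45/53, 1]
j=0: u_0=31/720 ∈ [1/53, 7/53) → index 1
j=1: u_1=91/720 ∈ [1/53, 7/53) → index 1
j=2: u_2=151/720 ∈ [11/53, 17/53) → index 5
j=3: u_3=211/720 ∈ [11/53, 17/53) → index 5
j=4: u_4=271/720 ∈ [17/53, 24/53) → index 6
j=5: u_5=331/720 ∈ [24/53, 25/53) → index 7
j=6: u_6=391/720 ∈ [25/53, 30/53) → index 8
j=7: u_7=451/720 ∈ [30/53, 38/53) → index 9
j=8: u_8=511/720 ∈ [30/53, 38/53) → index 9
j=9: u_9=571/720 ∈ [38/53, 45/53) → index 10
j=10: u_10=631/720 ∈ [45/53, 1) → index 11
j=11: u_11=691/720 ∈ [45/53, 1) → index 11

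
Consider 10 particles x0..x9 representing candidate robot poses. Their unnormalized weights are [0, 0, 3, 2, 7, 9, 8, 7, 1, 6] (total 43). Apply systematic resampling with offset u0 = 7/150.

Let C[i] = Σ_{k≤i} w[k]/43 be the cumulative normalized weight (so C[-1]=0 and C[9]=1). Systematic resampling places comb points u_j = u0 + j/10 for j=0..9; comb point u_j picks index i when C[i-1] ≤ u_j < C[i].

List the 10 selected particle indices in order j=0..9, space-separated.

C = [0, 0, 3/43, 5/43, 12/43, 21/43, 29/43, 36/43, 37/43, 1]
j=0: u_0=7/150 ∈ [0, 3/43) → index 2
j=1: u_1=11/75 ∈ [5/43, 12/43) → index 4
j=2: u_2=37/150 ∈ [5/43, 12/43) → index 4
j=3: u_3=26/75 ∈ [12/43, 21/43) → index 5
j=4: u_4=67/150 ∈ [12/43, 21/43) → index 5
j=5: u_5=41/75 ∈ [21/43, 29/43) → index 6
j=6: u_6=97/150 ∈ [21/43, 29/43) → index 6
j=7: u_7=56/75 ∈ [29/43, 36/43) → index 7
j=8: u_8=127/150 ∈ [36/43, 37/43) → index 8
j=9: u_9=71/75 ∈ [37/43, 1) → index 9

2 4 4 5 5 6 6 7 8 9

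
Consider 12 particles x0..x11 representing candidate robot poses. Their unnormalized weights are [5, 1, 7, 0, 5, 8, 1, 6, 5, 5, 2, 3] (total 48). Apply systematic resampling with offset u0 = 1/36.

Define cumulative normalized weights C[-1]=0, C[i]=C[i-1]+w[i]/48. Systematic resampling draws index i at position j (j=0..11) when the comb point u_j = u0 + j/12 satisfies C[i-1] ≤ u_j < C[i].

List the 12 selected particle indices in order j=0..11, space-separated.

C = [5/48, 1/8, 13/48, 13/48, 3/8, 13/24, 9/16, 11/16, 19/24, 43/48, 15/16, 1]
j=0: u_0=1/36 ∈ [0, 5/48) → index 0
j=1: u_1=1/9 ∈ [5/48, 1/8) → index 1
j=2: u_2=7/36 ∈ [1/8, 13/48) → index 2
j=3: u_3=5/18 ∈ [13/48, 3/8) → index 4
j=4: u_4=13/36 ∈ [13/48, 3/8) → index 4
j=5: u_5=4/9 ∈ [3/8, 13/24) → index 5
j=6: u_6=19/36 ∈ [3/8, 13/24) → index 5
j=7: u_7=11/18 ∈ [9/16, 11/16) → index 7
j=8: u_8=25/36 ∈ [11/16, 19/24) → index 8
j=9: u_9=7/9 ∈ [11/16, 19/24) → index 8
j=10: u_10=31/36 ∈ [19/24, 43/48) → index 9
j=11: u_11=17/18 ∈ [15/16, 1) → index 11

0 1 2 4 4 5 5 7 8 8 9 11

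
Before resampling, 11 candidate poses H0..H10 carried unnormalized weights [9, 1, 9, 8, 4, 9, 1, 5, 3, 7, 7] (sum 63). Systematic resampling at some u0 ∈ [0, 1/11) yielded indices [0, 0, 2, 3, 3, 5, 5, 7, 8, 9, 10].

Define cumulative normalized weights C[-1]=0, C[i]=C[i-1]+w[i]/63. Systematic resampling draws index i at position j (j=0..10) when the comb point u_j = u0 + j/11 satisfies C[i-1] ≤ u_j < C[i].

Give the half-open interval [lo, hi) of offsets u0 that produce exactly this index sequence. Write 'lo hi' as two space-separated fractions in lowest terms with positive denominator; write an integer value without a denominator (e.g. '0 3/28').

C = [1/7, 10/63, 19/63, 3/7, 31/63, 40/63, 41/63, 46/63, 7/9, 8/9, 1]
j=0 picked index 0: u0 ∈ [0, 1/7)
j=1 picked index 0: u0 ∈ [-1/11, 4/77)
j=2 picked index 2: u0 ∈ [-16/693, 83/693)
j=3 picked index 3: u0 ∈ [20/693, 12/77)
j=4 picked index 3: u0 ∈ [-43/693, 5/77)
j=5 picked index 5: u0 ∈ [26/693, 125/693)
j=6 picked index 5: u0 ∈ [-37/693, 62/693)
j=7 picked index 7: u0 ∈ [10/693, 65/693)
j=8 picked index 8: u0 ∈ [2/693, 5/99)
j=9 picked index 9: u0 ∈ [-4/99, 7/99)
j=10 picked index 10: u0 ∈ [-2/99, 1/11)
intersection: [26/693, 5/99)

26/693 5/99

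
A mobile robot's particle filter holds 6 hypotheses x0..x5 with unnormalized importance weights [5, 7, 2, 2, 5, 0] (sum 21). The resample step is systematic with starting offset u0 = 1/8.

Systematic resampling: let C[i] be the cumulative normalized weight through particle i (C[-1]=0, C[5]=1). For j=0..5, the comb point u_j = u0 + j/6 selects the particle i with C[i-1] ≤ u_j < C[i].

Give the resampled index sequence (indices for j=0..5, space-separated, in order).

0 1 1 2 4 4

C = [5/21, 4/7, 2/3, 16/21, 1, 1]
j=0: u_0=1/8 ∈ [0, 5/21) → index 0
j=1: u_1=7/24 ∈ [5/21, 4/7) → index 1
j=2: u_2=11/24 ∈ [5/21, 4/7) → index 1
j=3: u_3=5/8 ∈ [4/7, 2/3) → index 2
j=4: u_4=19/24 ∈ [16/21, 1) → index 4
j=5: u_5=23/24 ∈ [16/21, 1) → index 4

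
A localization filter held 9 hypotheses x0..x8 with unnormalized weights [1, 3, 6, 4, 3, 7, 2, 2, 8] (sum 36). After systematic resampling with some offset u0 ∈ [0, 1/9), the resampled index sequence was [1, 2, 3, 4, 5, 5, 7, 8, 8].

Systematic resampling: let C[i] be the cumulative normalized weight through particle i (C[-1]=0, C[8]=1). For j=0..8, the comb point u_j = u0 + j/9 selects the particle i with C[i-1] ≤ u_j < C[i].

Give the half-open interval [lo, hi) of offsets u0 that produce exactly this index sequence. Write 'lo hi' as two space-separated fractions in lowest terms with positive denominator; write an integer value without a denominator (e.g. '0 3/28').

C = [1/36, 1/9, 5/18, 7/18, 17/36, 2/3, 13/18, 7/9, 1]
j=0 picked index 1: u0 ∈ [1/36, 1/9)
j=1 picked index 2: u0 ∈ [0, 1/6)
j=2 picked index 3: u0 ∈ [1/18, 1/6)
j=3 picked index 4: u0 ∈ [1/18, 5/36)
j=4 picked index 5: u0 ∈ [1/36, 2/9)
j=5 picked index 5: u0 ∈ [-1/12, 1/9)
j=6 picked index 7: u0 ∈ [1/18, 1/9)
j=7 picked index 8: u0 ∈ [0, 2/9)
j=8 picked index 8: u0 ∈ [-1/9, 1/9)
intersection: [1/18, 1/9)

1/18 1/9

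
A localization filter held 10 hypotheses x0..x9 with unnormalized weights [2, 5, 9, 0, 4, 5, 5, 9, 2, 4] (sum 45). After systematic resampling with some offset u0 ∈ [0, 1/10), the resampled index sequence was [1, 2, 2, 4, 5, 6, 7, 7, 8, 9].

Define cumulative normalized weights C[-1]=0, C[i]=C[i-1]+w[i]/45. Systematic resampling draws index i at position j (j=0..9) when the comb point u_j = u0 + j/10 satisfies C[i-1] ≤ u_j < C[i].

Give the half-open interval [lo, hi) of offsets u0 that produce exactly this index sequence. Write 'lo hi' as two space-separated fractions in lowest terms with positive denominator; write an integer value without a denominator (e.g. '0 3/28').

C = [2/45, 7/45, 16/45, 16/45, 4/9, 5/9, 2/3, 13/15, 41/45, 1]
j=0 picked index 1: u0 ∈ [2/45, 7/45)
j=1 picked index 2: u0 ∈ [1/18, 23/90)
j=2 picked index 2: u0 ∈ [-2/45, 7/45)
j=3 picked index 4: u0 ∈ [1/18, 13/90)
j=4 picked index 5: u0 ∈ [2/45, 7/45)
j=5 picked index 6: u0 ∈ [1/18, 1/6)
j=6 picked index 7: u0 ∈ [1/15, 4/15)
j=7 picked index 7: u0 ∈ [-1/30, 1/6)
j=8 picked index 8: u0 ∈ [1/15, 1/9)
j=9 picked index 9: u0 ∈ [1/90, 1/10)
intersection: [1/15, 1/10)

1/15 1/10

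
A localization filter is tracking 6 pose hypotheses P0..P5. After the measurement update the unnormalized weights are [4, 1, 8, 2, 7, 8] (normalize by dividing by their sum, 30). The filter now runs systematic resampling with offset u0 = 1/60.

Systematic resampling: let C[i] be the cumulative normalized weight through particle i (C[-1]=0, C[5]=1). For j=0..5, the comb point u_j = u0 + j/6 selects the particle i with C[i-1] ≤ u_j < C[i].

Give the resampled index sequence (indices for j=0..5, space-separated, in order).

C = [2/15, 1/6, 13/30, 1/2, 11/15, 1]
j=0: u_0=1/60 ∈ [0, 2/15) → index 0
j=1: u_1=11/60 ∈ [1/6, 13/30) → index 2
j=2: u_2=7/20 ∈ [1/6, 13/30) → index 2
j=3: u_3=31/60 ∈ [1/2, 11/15) → index 4
j=4: u_4=41/60 ∈ [1/2, 11/15) → index 4
j=5: u_5=17/20 ∈ [11/15, 1) → index 5

0 2 2 4 4 5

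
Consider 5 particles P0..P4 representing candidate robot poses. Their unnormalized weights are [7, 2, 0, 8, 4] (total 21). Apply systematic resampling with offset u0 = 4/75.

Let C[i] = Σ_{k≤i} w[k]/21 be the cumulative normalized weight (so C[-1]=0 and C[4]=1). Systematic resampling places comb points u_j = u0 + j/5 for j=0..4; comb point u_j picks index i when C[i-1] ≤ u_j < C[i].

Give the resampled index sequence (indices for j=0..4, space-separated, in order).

0 0 3 3 4

C = [1/3, 3/7, 3/7, 17/21, 1]
j=0: u_0=4/75 ∈ [0, 1/3) → index 0
j=1: u_1=19/75 ∈ [0, 1/3) → index 0
j=2: u_2=34/75 ∈ [3/7, 17/21) → index 3
j=3: u_3=49/75 ∈ [3/7, 17/21) → index 3
j=4: u_4=64/75 ∈ [17/21, 1) → index 4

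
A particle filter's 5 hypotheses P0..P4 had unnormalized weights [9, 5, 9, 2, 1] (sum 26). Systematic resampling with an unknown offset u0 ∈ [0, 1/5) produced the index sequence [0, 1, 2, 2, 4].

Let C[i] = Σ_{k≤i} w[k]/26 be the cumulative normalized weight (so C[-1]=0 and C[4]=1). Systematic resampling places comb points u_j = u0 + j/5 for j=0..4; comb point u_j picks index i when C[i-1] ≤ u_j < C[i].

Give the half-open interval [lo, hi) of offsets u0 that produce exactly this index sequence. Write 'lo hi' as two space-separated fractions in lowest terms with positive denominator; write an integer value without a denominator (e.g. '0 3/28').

C = [9/26, 7/13, 23/26, 25/26, 1]
j=0 picked index 0: u0 ∈ [0, 9/26)
j=1 picked index 1: u0 ∈ [19/130, 22/65)
j=2 picked index 2: u0 ∈ [9/65, 63/130)
j=3 picked index 2: u0 ∈ [-4/65, 37/130)
j=4 picked index 4: u0 ∈ [21/130, 1/5)
intersection: [21/130, 1/5)

21/130 1/5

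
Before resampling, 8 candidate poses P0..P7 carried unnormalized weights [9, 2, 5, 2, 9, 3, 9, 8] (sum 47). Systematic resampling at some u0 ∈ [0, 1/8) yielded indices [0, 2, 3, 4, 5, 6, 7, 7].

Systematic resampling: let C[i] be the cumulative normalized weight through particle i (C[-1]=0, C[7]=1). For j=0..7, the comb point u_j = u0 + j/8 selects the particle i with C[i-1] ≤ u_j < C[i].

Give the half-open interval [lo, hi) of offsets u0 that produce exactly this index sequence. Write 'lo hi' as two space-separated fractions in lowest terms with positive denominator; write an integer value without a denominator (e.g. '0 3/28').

C = [9/47, 11/47, 16/47, 18/47, 27/47, 30/47, 39/47, 1]
j=0 picked index 0: u0 ∈ [0, 9/47)
j=1 picked index 2: u0 ∈ [41/376, 81/376)
j=2 picked index 3: u0 ∈ [17/188, 25/188)
j=3 picked index 4: u0 ∈ [3/376, 75/376)
j=4 picked index 5: u0 ∈ [7/94, 13/94)
j=5 picked index 6: u0 ∈ [5/376, 77/376)
j=6 picked index 7: u0 ∈ [15/188, 1/4)
j=7 picked index 7: u0 ∈ [-17/376, 1/8)
intersection: [41/376, 1/8)

41/376 1/8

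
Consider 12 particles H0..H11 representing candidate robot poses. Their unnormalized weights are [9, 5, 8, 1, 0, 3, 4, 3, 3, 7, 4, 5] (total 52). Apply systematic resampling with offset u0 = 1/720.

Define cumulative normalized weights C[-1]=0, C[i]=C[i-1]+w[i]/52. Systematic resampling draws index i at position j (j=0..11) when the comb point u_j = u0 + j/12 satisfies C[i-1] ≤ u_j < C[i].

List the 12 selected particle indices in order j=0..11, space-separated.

C = [9/52, 7/26, 11/26, 23/52, 23/52, 1/2, 15/26, 33/52, 9/13, 43/52, 47/52, 1]
j=0: u_0=1/720 ∈ [0, 9/52) → index 0
j=1: u_1=61/720 ∈ [0, 9/52) → index 0
j=2: u_2=121/720 ∈ [0, 9/52) → index 0
j=3: u_3=181/720 ∈ [9/52, 7/26) → index 1
j=4: u_4=241/720 ∈ [7/26, 11/26) → index 2
j=5: u_5=301/720 ∈ [7/26, 11/26) → index 2
j=6: u_6=361/720 ∈ [1/2, 15/26) → index 6
j=7: u_7=421/720 ∈ [15/26, 33/52) → index 7
j=8: u_8=481/720 ∈ [33/52, 9/13) → index 8
j=9: u_9=541/720 ∈ [9/13, 43/52) → index 9
j=10: u_10=601/720 ∈ [43/52, 47/52) → index 10
j=11: u_11=661/720 ∈ [47/52, 1) → index 11

0 0 0 1 2 2 6 7 8 9 10 11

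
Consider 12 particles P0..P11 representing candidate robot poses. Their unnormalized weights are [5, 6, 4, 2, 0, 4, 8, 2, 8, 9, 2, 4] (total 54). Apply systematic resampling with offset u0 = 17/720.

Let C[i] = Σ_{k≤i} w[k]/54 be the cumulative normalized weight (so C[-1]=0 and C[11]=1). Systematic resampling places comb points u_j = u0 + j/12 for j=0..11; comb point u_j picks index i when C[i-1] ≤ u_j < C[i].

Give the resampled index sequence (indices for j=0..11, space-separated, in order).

0 1 1 2 5 6 6 8 8 9 9 11

C = [5/54, 11/54, 5/18, 17/54, 17/54, 7/18, 29/54, 31/54, 13/18, 8/9, 25/27, 1]
j=0: u_0=17/720 ∈ [0, 5/54) → index 0
j=1: u_1=77/720 ∈ [5/54, 11/54) → index 1
j=2: u_2=137/720 ∈ [5/54, 11/54) → index 1
j=3: u_3=197/720 ∈ [11/54, 5/18) → index 2
j=4: u_4=257/720 ∈ [17/54, 7/18) → index 5
j=5: u_5=317/720 ∈ [7/18, 29/54) → index 6
j=6: u_6=377/720 ∈ [7/18, 29/54) → index 6
j=7: u_7=437/720 ∈ [31/54, 13/18) → index 8
j=8: u_8=497/720 ∈ [31/54, 13/18) → index 8
j=9: u_9=557/720 ∈ [13/18, 8/9) → index 9
j=10: u_10=617/720 ∈ [13/18, 8/9) → index 9
j=11: u_11=677/720 ∈ [25/27, 1) → index 11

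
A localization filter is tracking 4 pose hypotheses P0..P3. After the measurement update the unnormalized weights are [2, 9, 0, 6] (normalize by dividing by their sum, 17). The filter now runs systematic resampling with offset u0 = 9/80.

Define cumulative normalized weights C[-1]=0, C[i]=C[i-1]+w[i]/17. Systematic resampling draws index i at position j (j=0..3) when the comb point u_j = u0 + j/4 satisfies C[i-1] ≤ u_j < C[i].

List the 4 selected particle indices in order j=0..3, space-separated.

0 1 1 3

C = [2/17, 11/17, 11/17, 1]
j=0: u_0=9/80 ∈ [0, 2/17) → index 0
j=1: u_1=29/80 ∈ [2/17, 11/17) → index 1
j=2: u_2=49/80 ∈ [2/17, 11/17) → index 1
j=3: u_3=69/80 ∈ [11/17, 1) → index 3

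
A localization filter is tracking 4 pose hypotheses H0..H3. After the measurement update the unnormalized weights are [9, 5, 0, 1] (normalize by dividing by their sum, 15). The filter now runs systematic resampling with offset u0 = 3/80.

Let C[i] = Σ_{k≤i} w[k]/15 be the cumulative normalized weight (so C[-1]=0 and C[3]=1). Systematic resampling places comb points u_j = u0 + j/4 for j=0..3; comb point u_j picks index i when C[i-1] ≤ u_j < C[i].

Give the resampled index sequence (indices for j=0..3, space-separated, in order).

0 0 0 1

C = [3/5, 14/15, 14/15, 1]
j=0: u_0=3/80 ∈ [0, 3/5) → index 0
j=1: u_1=23/80 ∈ [0, 3/5) → index 0
j=2: u_2=43/80 ∈ [0, 3/5) → index 0
j=3: u_3=63/80 ∈ [3/5, 14/15) → index 1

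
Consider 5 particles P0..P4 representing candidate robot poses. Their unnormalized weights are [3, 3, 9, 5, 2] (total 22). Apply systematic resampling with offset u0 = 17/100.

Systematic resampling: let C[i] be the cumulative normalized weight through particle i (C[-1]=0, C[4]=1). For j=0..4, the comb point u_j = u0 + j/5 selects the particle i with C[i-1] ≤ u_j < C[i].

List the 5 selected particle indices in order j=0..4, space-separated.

1 2 2 3 4

C = [3/22, 3/11, 15/22, 10/11, 1]
j=0: u_0=17/100 ∈ [3/22, 3/11) → index 1
j=1: u_1=37/100 ∈ [3/11, 15/22) → index 2
j=2: u_2=57/100 ∈ [3/11, 15/22) → index 2
j=3: u_3=77/100 ∈ [15/22, 10/11) → index 3
j=4: u_4=97/100 ∈ [10/11, 1) → index 4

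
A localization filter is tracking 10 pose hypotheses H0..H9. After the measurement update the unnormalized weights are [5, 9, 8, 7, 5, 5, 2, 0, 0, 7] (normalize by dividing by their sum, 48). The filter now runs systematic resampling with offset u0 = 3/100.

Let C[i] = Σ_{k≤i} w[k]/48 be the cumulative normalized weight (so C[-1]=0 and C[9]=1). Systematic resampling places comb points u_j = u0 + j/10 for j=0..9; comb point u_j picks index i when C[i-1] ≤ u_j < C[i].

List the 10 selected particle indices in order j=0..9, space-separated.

C = [5/48, 7/24, 11/24, 29/48, 17/24, 13/16, 41/48, 41/48, 41/48, 1]
j=0: u_0=3/100 ∈ [0, 5/48) → index 0
j=1: u_1=13/100 ∈ [5/48, 7/24) → index 1
j=2: u_2=23/100 ∈ [5/48, 7/24) → index 1
j=3: u_3=33/100 ∈ [7/24, 11/24) → index 2
j=4: u_4=43/100 ∈ [7/24, 11/24) → index 2
j=5: u_5=53/100 ∈ [11/24, 29/48) → index 3
j=6: u_6=63/100 ∈ [29/48, 17/24) → index 4
j=7: u_7=73/100 ∈ [17/24, 13/16) → index 5
j=8: u_8=83/100 ∈ [13/16, 41/48) → index 6
j=9: u_9=93/100 ∈ [41/48, 1) → index 9

0 1 1 2 2 3 4 5 6 9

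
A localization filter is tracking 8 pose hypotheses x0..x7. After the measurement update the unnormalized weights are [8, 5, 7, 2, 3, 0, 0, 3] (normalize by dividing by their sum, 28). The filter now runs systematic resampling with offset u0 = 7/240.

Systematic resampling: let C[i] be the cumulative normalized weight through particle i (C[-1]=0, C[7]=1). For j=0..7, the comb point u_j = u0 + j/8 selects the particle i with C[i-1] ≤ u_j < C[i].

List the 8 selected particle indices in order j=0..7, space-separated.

C = [2/7, 13/28, 5/7, 11/14, 25/28, 25/28, 25/28, 1]
j=0: u_0=7/240 ∈ [0, 2/7) → index 0
j=1: u_1=37/240 ∈ [0, 2/7) → index 0
j=2: u_2=67/240 ∈ [0, 2/7) → index 0
j=3: u_3=97/240 ∈ [2/7, 13/28) → index 1
j=4: u_4=127/240 ∈ [13/28, 5/7) → index 2
j=5: u_5=157/240 ∈ [13/28, 5/7) → index 2
j=6: u_6=187/240 ∈ [5/7, 11/14) → index 3
j=7: u_7=217/240 ∈ [25/28, 1) → index 7

0 0 0 1 2 2 3 7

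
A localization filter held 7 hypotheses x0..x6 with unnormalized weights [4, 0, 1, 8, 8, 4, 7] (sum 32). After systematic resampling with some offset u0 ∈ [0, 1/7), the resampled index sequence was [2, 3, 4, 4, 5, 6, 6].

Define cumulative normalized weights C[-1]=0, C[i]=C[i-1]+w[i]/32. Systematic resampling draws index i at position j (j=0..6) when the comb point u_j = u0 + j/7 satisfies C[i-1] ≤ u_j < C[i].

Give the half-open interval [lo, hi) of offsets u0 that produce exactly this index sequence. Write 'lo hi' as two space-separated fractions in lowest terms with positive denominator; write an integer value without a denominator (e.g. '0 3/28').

1/8 1/7

C = [1/8, 1/8, 5/32, 13/32, 21/32, 25/32, 1]
j=0 picked index 2: u0 ∈ [1/8, 5/32)
j=1 picked index 3: u0 ∈ [3/224, 59/224)
j=2 picked index 4: u0 ∈ [27/224, 83/224)
j=3 picked index 4: u0 ∈ [-5/224, 51/224)
j=4 picked index 5: u0 ∈ [19/224, 47/224)
j=5 picked index 6: u0 ∈ [15/224, 2/7)
j=6 picked index 6: u0 ∈ [-17/224, 1/7)
intersection: [1/8, 1/7)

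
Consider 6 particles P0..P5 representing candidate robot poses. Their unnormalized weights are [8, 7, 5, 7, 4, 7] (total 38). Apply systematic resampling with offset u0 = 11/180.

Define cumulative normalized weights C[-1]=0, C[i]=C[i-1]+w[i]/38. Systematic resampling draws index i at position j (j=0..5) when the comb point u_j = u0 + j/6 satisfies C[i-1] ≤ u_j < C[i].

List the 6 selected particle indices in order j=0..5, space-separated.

C = [4/19, 15/38, 10/19, 27/38, 31/38, 1]
j=0: u_0=11/180 ∈ [0, 4/19) → index 0
j=1: u_1=41/180 ∈ [4/19, 15/38) → index 1
j=2: u_2=71/180 ∈ [4/19, 15/38) → index 1
j=3: u_3=101/180 ∈ [10/19, 27/38) → index 3
j=4: u_4=131/180 ∈ [27/38, 31/38) → index 4
j=5: u_5=161/180 ∈ [31/38, 1) → index 5

0 1 1 3 4 5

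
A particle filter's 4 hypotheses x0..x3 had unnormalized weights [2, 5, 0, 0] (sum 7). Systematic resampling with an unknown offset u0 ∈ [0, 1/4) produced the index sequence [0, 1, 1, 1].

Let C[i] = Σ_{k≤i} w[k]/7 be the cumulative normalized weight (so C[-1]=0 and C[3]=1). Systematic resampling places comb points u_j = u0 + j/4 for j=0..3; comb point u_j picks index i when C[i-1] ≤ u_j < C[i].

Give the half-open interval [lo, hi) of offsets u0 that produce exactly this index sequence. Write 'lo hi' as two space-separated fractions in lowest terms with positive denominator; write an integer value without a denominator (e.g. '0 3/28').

C = [2/7, 1, 1, 1]
j=0 picked index 0: u0 ∈ [0, 2/7)
j=1 picked index 1: u0 ∈ [1/28, 3/4)
j=2 picked index 1: u0 ∈ [-3/14, 1/2)
j=3 picked index 1: u0 ∈ [-13/28, 1/4)
intersection: [1/28, 1/4)

1/28 1/4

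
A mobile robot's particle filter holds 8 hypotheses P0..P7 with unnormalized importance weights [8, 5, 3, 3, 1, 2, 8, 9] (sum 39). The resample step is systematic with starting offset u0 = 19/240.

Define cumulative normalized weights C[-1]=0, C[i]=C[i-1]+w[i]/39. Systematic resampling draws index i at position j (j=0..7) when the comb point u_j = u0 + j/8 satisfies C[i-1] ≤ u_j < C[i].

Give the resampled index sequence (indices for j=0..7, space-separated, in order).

C = [8/39, 1/3, 16/39, 19/39, 20/39, 22/39, 10/13, 1]
j=0: u_0=19/240 ∈ [0, 8/39) → index 0
j=1: u_1=49/240 ∈ [0, 8/39) → index 0
j=2: u_2=79/240 ∈ [8/39, 1/3) → index 1
j=3: u_3=109/240 ∈ [16/39, 19/39) → index 3
j=4: u_4=139/240 ∈ [22/39, 10/13) → index 6
j=5: u_5=169/240 ∈ [22/39, 10/13) → index 6
j=6: u_6=199/240 ∈ [10/13, 1) → index 7
j=7: u_7=229/240 ∈ [10/13, 1) → index 7

0 0 1 3 6 6 7 7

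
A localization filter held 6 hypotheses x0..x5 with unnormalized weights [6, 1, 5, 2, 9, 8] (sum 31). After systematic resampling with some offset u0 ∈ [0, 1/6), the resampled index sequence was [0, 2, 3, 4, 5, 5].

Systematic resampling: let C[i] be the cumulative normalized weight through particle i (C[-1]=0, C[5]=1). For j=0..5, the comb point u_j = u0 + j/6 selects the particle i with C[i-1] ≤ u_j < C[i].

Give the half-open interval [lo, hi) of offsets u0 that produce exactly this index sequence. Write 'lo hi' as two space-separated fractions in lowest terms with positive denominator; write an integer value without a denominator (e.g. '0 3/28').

7/93 11/93

C = [6/31, 7/31, 12/31, 14/31, 23/31, 1]
j=0 picked index 0: u0 ∈ [0, 6/31)
j=1 picked index 2: u0 ∈ [11/186, 41/186)
j=2 picked index 3: u0 ∈ [5/93, 11/93)
j=3 picked index 4: u0 ∈ [-3/62, 15/62)
j=4 picked index 5: u0 ∈ [7/93, 1/3)
j=5 picked index 5: u0 ∈ [-17/186, 1/6)
intersection: [7/93, 11/93)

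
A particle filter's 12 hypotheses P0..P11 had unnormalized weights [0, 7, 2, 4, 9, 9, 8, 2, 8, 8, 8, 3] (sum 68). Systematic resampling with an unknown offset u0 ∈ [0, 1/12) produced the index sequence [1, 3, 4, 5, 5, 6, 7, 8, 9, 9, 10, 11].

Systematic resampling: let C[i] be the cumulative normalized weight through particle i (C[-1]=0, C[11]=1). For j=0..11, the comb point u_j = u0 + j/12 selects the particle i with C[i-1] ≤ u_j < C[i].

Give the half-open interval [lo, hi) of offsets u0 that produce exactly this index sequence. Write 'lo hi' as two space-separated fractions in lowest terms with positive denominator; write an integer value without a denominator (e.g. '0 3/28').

C = [0, 7/68, 9/68, 13/68, 11/34, 31/68, 39/68, 41/68, 49/68, 57/68, 65/68, 1]
j=0 picked index 1: u0 ∈ [0, 7/68)
j=1 picked index 3: u0 ∈ [5/102, 11/102)
j=2 picked index 4: u0 ∈ [5/204, 8/51)
j=3 picked index 5: u0 ∈ [5/68, 7/34)
j=4 picked index 5: u0 ∈ [-1/102, 25/204)
j=5 picked index 6: u0 ∈ [2/51, 8/51)
j=6 picked index 7: u0 ∈ [5/68, 7/68)
j=7 picked index 8: u0 ∈ [1/51, 7/51)
j=8 picked index 9: u0 ∈ [11/204, 35/204)
j=9 picked index 9: u0 ∈ [-1/34, 3/34)
j=10 picked index 10: u0 ∈ [1/204, 25/204)
j=11 picked index 11: u0 ∈ [2/51, 1/12)
intersection: [5/68, 1/12)

5/68 1/12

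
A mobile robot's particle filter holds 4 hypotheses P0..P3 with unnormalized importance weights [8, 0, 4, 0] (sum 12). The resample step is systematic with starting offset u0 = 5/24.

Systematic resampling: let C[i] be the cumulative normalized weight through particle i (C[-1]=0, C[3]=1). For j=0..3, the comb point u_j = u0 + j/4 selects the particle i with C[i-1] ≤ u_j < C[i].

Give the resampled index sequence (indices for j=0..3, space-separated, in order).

0 0 2 2

C = [2/3, 2/3, 1, 1]
j=0: u_0=5/24 ∈ [0, 2/3) → index 0
j=1: u_1=11/24 ∈ [0, 2/3) → index 0
j=2: u_2=17/24 ∈ [2/3, 1) → index 2
j=3: u_3=23/24 ∈ [2/3, 1) → index 2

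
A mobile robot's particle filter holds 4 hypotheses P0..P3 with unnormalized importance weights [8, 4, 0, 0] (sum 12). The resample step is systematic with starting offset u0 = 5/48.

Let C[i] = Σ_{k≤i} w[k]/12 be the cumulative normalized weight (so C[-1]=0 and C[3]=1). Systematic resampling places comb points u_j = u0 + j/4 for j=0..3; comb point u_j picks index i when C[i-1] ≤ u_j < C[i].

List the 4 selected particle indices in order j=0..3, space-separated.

C = [2/3, 1, 1, 1]
j=0: u_0=5/48 ∈ [0, 2/3) → index 0
j=1: u_1=17/48 ∈ [0, 2/3) → index 0
j=2: u_2=29/48 ∈ [0, 2/3) → index 0
j=3: u_3=41/48 ∈ [2/3, 1) → index 1

0 0 0 1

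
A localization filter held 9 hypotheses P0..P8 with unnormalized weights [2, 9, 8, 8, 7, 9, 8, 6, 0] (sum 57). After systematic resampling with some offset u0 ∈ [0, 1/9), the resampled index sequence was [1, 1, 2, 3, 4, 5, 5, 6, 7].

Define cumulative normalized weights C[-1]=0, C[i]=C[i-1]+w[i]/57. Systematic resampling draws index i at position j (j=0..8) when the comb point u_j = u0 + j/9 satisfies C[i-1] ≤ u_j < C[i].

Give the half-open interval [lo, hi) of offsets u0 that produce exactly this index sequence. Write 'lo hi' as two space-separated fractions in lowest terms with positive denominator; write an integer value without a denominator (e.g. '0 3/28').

C = [2/57, 11/57, 1/3, 9/19, 34/57, 43/57, 17/19, 1, 1]
j=0 picked index 1: u0 ∈ [2/57, 11/57)
j=1 picked index 1: u0 ∈ [-13/171, 14/171)
j=2 picked index 2: u0 ∈ [-5/171, 1/9)
j=3 picked index 3: u0 ∈ [0, 8/57)
j=4 picked index 4: u0 ∈ [5/171, 26/171)
j=5 picked index 5: u0 ∈ [7/171, 34/171)
j=6 picked index 5: u0 ∈ [-4/57, 5/57)
j=7 picked index 6: u0 ∈ [-4/171, 20/171)
j=8 picked index 7: u0 ∈ [1/171, 1/9)
intersection: [7/171, 14/171)

7/171 14/171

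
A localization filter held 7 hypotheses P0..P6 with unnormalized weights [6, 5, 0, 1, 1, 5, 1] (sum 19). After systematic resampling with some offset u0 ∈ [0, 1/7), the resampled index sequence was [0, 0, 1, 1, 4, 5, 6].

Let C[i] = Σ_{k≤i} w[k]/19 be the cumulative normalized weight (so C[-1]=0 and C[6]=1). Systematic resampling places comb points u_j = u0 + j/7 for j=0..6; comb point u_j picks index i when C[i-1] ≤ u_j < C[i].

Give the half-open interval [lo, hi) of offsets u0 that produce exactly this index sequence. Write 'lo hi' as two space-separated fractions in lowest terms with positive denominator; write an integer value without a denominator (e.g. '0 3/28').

12/133 15/133

C = [6/19, 11/19, 11/19, 12/19, 13/19, 18/19, 1]
j=0 picked index 0: u0 ∈ [0, 6/19)
j=1 picked index 0: u0 ∈ [-1/7, 23/133)
j=2 picked index 1: u0 ∈ [4/133, 39/133)
j=3 picked index 1: u0 ∈ [-15/133, 20/133)
j=4 picked index 4: u0 ∈ [8/133, 15/133)
j=5 picked index 5: u0 ∈ [-4/133, 31/133)
j=6 picked index 6: u0 ∈ [12/133, 1/7)
intersection: [12/133, 15/133)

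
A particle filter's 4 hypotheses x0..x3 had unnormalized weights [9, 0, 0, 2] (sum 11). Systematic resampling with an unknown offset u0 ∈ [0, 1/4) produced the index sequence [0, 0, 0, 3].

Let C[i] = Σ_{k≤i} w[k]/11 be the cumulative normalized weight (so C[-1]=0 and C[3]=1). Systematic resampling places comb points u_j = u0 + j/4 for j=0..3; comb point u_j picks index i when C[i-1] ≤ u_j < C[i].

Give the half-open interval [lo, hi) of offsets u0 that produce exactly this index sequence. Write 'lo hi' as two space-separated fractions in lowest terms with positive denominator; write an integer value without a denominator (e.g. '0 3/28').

C = [9/11, 9/11, 9/11, 1]
j=0 picked index 0: u0 ∈ [0, 9/11)
j=1 picked index 0: u0 ∈ [-1/4, 25/44)
j=2 picked index 0: u0 ∈ [-1/2, 7/22)
j=3 picked index 3: u0 ∈ [3/44, 1/4)
intersection: [3/44, 1/4)

3/44 1/4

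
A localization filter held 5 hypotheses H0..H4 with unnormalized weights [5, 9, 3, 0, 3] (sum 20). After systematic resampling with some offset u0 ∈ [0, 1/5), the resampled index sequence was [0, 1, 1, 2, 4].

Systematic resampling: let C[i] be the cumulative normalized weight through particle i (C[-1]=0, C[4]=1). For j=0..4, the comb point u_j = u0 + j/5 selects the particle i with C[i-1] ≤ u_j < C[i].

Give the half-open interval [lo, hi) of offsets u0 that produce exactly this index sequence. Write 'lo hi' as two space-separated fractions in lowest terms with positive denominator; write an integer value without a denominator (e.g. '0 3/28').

1/10 1/5

C = [1/4, 7/10, 17/20, 17/20, 1]
j=0 picked index 0: u0 ∈ [0, 1/4)
j=1 picked index 1: u0 ∈ [1/20, 1/2)
j=2 picked index 1: u0 ∈ [-3/20, 3/10)
j=3 picked index 2: u0 ∈ [1/10, 1/4)
j=4 picked index 4: u0 ∈ [1/20, 1/5)
intersection: [1/10, 1/5)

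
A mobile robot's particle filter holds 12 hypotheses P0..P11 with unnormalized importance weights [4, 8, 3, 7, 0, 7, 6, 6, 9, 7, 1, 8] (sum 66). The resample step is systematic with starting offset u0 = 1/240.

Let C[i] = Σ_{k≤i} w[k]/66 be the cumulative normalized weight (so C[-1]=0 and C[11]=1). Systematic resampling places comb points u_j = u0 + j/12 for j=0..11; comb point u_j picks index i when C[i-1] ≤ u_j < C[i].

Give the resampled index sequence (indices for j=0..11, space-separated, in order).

0 1 1 3 5 5 6 7 8 8 9 11

C = [2/33, 2/11, 5/22, 1/3, 1/3, 29/66, 35/66, 41/66, 25/33, 19/22, 29/33, 1]
j=0: u_0=1/240 ∈ [0, 2/33) → index 0
j=1: u_1=7/80 ∈ [2/33, 2/11) → index 1
j=2: u_2=41/240 ∈ [2/33, 2/11) → index 1
j=3: u_3=61/240 ∈ [5/22, 1/3) → index 3
j=4: u_4=27/80 ∈ [1/3, 29/66) → index 5
j=5: u_5=101/240 ∈ [1/3, 29/66) → index 5
j=6: u_6=121/240 ∈ [29/66, 35/66) → index 6
j=7: u_7=47/80 ∈ [35/66, 41/66) → index 7
j=8: u_8=161/240 ∈ [41/66, 25/33) → index 8
j=9: u_9=181/240 ∈ [41/66, 25/33) → index 8
j=10: u_10=67/80 ∈ [25/33, 19/22) → index 9
j=11: u_11=221/240 ∈ [29/33, 1) → index 11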